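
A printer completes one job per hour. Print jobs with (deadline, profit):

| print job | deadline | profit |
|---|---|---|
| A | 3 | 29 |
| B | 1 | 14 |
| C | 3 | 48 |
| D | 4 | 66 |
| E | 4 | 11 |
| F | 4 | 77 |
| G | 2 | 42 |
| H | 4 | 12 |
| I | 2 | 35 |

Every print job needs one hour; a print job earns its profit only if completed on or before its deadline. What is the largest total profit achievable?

233

Sort by profit descending; place each in the latest free slot ≤ its deadline.
Profit order: F=77 D=66 C=48 G=42 I=35 A=29 B=14 H=12 E=11
Assign: F→slot 4, D→slot 3, C→slot 2, G→slot 1, I skipped, A skipped, B skipped, H skipped, E skipped.
Slots: [1:G] [2:C] [3:D] [4:F]
Profit = 42 + 48 + 66 + 77 = 233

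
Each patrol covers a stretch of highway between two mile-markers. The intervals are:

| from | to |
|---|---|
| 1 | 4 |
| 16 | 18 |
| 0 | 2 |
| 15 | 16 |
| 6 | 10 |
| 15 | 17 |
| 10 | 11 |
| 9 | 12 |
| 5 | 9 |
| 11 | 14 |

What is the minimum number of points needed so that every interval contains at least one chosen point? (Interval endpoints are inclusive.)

By right end: [0,2]  [1,4]  [5,9]  [6,10]  [10,11]  [9,12]  [11,14]  [15,16]  [15,17]  [16,18]
[0,2] uncovered → point at 2; [5,9] uncovered → point at 9; [10,11] uncovered → point at 11; [15,16] uncovered → point at 16.
Points: 2, 9, 11, 16 (4 total).

4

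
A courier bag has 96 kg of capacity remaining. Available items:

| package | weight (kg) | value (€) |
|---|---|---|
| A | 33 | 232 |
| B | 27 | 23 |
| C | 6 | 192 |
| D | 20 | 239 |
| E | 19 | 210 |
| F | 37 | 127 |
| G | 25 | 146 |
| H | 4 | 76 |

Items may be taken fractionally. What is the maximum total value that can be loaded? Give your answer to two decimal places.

Sort by value per unit weight and fill in that order.
Order: C (192/6=32.00) > H (76/4=19.00) > D (239/20=11.95) > E (210/19=11.05) > A (232/33=7.03) > G (146/25=5.84) > F (127/37=3.43) > B (23/27=0.85)
Fill: take C (6 @ 192) → take H (4 @ 76) → take D (20 @ 239) → take E (19 @ 210) → take A (33 @ 232) → take 14/25 of G → 81.76; 96/96 used.
Total value = 1030.76

1030.76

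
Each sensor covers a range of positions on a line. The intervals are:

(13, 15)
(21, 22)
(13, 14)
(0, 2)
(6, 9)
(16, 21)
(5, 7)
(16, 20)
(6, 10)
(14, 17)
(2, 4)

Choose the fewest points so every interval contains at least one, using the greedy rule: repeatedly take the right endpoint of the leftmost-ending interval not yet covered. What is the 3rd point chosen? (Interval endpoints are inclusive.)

14

By right end: [0,2]  [2,4]  [5,7]  [6,9]  [6,10]  [13,14]  [13,15]  [14,17]  [16,20]  [16,21]  [21,22]
[0,2] uncovered → point at 2; [5,7] uncovered → point at 7; [13,14] uncovered → point at 14; [16,20] uncovered → point at 20; [21,22] uncovered → point at 22.
Points: 2, 7, 14, 20, 22 (5 total).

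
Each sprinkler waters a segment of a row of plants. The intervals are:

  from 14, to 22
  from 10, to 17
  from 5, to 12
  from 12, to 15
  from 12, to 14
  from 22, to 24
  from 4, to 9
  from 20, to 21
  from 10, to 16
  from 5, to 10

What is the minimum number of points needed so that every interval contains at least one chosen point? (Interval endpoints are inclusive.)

Sort by right endpoint; whenever an interval is uncovered, place a point at its right end.
Sorted: [4,9] [5,10] [5,12] [12,14] [12,15] [10,16] [10,17] [20,21] [14,22] [22,24]
{[4,9],[5,10],[5,12]} hit by 9; {[12,14],[12,15],[10,16],[10,17]} hit by 14; {[20,21],[14,22]} hit by 21; {[22,24]} hit by 24.
Points: 9, 14, 21, 24 (4 total).

4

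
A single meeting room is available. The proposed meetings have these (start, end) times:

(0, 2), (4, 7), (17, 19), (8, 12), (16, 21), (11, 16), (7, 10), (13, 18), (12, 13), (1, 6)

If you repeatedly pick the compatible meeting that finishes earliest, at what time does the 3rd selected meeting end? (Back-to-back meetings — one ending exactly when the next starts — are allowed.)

10

Sort by end time and greedily take each interval whose start is ≥ the last chosen end.
Sorted by end: (0,2)  (1,6)  (4,7)  (7,10)  (8,12)  (12,13)  (11,16)  (13,18)  (17,19)  (16,21)
take (0,2); take (4,7); take (7,10); take (12,13); take (13,18).
Selected: (0,2) (4,7) (7,10) (12,13) (13,18)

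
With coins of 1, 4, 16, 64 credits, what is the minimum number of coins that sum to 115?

Use the largest denomination that fits, subtract, and repeat.
115 − 1×64→51 − 3×16→3 − 3×1→0
Total coins = 1 + 3 + 3 = 7

7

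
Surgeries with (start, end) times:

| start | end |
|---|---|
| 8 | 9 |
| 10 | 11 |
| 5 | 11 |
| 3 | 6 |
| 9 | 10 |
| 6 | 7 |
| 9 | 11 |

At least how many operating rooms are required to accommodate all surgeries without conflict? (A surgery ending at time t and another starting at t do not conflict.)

starts: [3, 5, 6, 8, 9, 9, 10]
ends:   [6, 7, 9, 10, 11, 11, 11]
s3→1 s5→2 e6→1 s6→2 e7→1 s8→2 e9→1 s9→2 s9→3  — peak 3.

3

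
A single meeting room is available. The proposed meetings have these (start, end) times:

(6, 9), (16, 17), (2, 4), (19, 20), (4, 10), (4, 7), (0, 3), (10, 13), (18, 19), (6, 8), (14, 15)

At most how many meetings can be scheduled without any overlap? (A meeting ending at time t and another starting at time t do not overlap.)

Sort by end time and greedily take each interval whose start is ≥ the last chosen end.
By end time: (0,3), (2,4), (4,7), (6,8), (6,9), (4,10), (10,13), (14,15), (16,17), (18,19), (19,20).
Pick (0,3); next start ≥ 3 → (4,7); next start ≥ 7 → (10,13); next start ≥ 13 → (14,15); next start ≥ 15 → (16,17); next start ≥ 17 → (18,19); next start ≥ 19 → (19,20).
Selected 7 meetings.

7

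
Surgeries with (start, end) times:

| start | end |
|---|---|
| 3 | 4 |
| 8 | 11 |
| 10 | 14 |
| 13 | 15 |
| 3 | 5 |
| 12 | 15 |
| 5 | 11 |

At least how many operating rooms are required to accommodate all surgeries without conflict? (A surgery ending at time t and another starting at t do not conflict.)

3

starts: [3, 3, 5, 8, 10, 12, 13]
ends:   [4, 5, 11, 11, 14, 15, 15]
s3→1 s3→2 e4→1 e5→0 s5→1 s8→2 s10→3  — peak 3.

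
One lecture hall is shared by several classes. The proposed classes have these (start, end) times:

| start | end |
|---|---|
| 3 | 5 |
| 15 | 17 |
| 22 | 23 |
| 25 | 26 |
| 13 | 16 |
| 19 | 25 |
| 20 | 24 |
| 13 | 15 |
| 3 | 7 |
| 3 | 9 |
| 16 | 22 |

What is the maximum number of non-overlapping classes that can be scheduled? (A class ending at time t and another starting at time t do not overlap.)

5

By end time: (3,5), (3,7), (3,9), (13,15), (13,16), (15,17), (16,22), (22,23), (20,24), (19,25), (25,26).
Pick (3,5); next start ≥ 5 → (13,15); next start ≥ 15 → (15,17); next start ≥ 17 → (22,23); next start ≥ 23 → (25,26).
Selected 5 classes.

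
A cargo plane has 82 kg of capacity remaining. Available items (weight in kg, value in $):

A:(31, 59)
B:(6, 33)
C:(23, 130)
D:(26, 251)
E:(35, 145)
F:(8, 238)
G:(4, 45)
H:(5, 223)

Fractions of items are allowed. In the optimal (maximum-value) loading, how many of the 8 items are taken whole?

Order: H (223/5=44.60) > F (238/8=29.75) > G (45/4=11.25) > D (251/26=9.65) > C (130/23=5.65) > B (33/6=5.50) > E (145/35=4.14) > A (59/31=1.90)
Fill: take H (5 @ 223) → take F (8 @ 238) → take G (4 @ 45) → take D (26 @ 251) → take C (23 @ 130) → take B (6 @ 33) → take 10/35 of E → 41.43; 82/82 used.
6 item(s) taken whole; one partial (take 10/35 of E).

6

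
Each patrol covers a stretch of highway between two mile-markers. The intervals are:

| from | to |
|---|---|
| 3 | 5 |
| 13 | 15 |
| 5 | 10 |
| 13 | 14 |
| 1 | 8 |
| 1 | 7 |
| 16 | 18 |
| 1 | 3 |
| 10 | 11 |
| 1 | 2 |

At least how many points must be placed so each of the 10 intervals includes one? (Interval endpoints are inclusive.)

5

Sort by right endpoint; whenever an interval is uncovered, place a point at its right end.
By right end: [1,2]  [1,3]  [3,5]  [1,7]  [1,8]  [5,10]  [10,11]  [13,14]  [13,15]  [16,18]
[1,2] uncovered → point at 2; [3,5] uncovered → point at 5; [10,11] uncovered → point at 11; [13,14] uncovered → point at 14; [16,18] uncovered → point at 18.
Points: 2, 5, 11, 14, 18 (5 total).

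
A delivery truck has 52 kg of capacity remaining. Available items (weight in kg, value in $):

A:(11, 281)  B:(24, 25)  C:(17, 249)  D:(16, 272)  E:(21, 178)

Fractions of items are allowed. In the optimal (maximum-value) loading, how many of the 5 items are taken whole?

Order: A (281/11=25.55) > D (272/16=17.00) > C (249/17=14.65) > E (178/21=8.48) > B (25/24=1.04)
Fill: take A (11 @ 281) → take D (16 @ 272) → take C (17 @ 249) → take 8/21 of E → 67.81; 52/52 used.
3 item(s) taken whole; one partial (take 8/21 of E).

3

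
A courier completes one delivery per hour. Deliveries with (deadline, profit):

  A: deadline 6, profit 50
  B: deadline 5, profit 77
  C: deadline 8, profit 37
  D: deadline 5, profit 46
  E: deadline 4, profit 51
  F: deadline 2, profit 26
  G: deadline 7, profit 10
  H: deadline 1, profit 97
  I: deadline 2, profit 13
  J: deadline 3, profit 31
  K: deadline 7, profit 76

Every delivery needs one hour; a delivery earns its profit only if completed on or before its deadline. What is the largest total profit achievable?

465

Sort by profit descending; place each in the latest free slot ≤ its deadline.
Profit order: H=97 B=77 K=76 E=51 A=50 D=46 C=37 J=31 F=26 I=13 G=10
Assign: H→slot 1, B→slot 5, K→slot 7, E→slot 4, A→slot 6, D→slot 3, C→slot 8, J→slot 2, F skipped, I skipped, G skipped.
Slots: [1:H] [2:J] [3:D] [4:E] [5:B] [6:A] [7:K] [8:C]
Profit = 97 + 31 + 46 + 51 + 77 + 50 + 76 + 37 = 465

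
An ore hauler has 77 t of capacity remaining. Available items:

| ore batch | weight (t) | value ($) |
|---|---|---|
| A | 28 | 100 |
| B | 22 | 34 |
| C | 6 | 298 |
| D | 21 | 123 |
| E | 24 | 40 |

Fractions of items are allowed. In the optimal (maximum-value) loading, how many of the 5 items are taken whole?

3

Greedy by value/weight ratio, highest first.
Order: C (298/6=49.67) > D (123/21=5.86) > A (100/28=3.57) > E (40/24=1.67) > B (34/22=1.55)
Fill: take C (6 @ 298) → take D (21 @ 123) → take A (28 @ 100) → take 22/24 of E → 36.67; 77/77 used.
3 item(s) taken whole; one partial (take 22/24 of E).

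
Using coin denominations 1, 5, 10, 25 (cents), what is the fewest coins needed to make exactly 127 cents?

Use the largest denomination that fits, subtract, and repeat.
127 = 5×25 + 2×1
Total coins = 5 + 2 = 7

7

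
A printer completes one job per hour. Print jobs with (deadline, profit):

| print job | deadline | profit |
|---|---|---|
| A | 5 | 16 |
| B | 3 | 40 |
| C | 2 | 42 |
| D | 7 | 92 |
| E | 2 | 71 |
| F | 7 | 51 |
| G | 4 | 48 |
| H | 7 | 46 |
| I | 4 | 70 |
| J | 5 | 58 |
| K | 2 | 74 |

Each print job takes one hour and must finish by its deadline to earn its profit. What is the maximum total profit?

Take jobs in profit order; each goes to the latest open slot no later than its deadline.
Profit order: D=92 K=74 E=71 I=70 J=58 F=51 G=48 H=46 C=42 B=40 A=16
Assign: D→slot 7, K→slot 2, E→slot 1, I→slot 4, J→slot 5, F→slot 6, G→slot 3, H skipped, C skipped, B skipped, A skipped.
Slots: [1:E] [2:K] [3:G] [4:I] [5:J] [6:F] [7:D]
Profit = 71 + 74 + 48 + 70 + 58 + 51 + 92 = 464

464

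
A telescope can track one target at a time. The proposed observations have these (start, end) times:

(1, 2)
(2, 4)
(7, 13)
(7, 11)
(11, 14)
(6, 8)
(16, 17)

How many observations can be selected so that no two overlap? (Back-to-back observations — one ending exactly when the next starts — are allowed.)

5

Greedy by earliest finish: after sorting by end time, pick each interval compatible with the last pick.
Sorted by end: (1,2)  (2,4)  (6,8)  (7,11)  (7,13)  (11,14)  (16,17)
take (1,2); take (2,4); take (6,8); skip (7,11); take (11,14); take (16,17).
Selected 5 observations.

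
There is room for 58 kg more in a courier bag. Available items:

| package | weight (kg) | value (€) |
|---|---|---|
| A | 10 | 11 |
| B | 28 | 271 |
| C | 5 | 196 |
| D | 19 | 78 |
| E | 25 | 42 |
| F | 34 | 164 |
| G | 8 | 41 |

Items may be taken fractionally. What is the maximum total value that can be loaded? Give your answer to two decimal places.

Greedy by value/weight ratio, highest first.
Order: C (196/5=39.20) > B (271/28=9.68) > G (41/8=5.12) > F (164/34=4.82) > D (78/19=4.11) > E (42/25=1.68) > A (11/10=1.10)
Fill: take C (5 @ 196) → take B (28 @ 271) → take G (8 @ 41) → take 17/34 of F → 82.00; 58/58 used.
Total value = 590.00

590.00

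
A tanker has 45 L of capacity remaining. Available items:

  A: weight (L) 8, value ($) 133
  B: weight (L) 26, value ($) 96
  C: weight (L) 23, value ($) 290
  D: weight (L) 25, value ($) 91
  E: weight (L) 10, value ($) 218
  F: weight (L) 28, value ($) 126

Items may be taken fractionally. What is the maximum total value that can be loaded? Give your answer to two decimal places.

659.00

Sort by value per unit weight and fill in that order.
Ratios (sorted): E 21.80, A 16.62, C 12.61, F 4.50, B 3.69, D 3.64
take E (10 @ 218); take A (8 @ 133); take C (23 @ 290); take 4/28 of F → 18.00. Capacity used 45/45.
Total value = 659.00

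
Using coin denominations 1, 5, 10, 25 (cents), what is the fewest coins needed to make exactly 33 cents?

5

33 − 1×25→8 − 1×5→3 − 3×1→0
Total coins = 1 + 1 + 3 = 5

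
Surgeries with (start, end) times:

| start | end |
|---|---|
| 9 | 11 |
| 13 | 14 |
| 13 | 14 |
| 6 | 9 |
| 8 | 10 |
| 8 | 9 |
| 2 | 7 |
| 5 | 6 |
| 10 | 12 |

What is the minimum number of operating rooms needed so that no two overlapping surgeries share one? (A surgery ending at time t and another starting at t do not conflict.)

The answer is the maximum number of intervals overlapping at any instant.
Events (time:±→running): 2:+→1 5:+→2 6:-→1 6:+→2 7:-→1 8:+→2 8:+→3 … peak 3.

3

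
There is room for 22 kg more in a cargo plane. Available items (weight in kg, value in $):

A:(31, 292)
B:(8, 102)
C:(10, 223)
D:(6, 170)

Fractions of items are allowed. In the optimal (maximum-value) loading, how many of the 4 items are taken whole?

2

Greedy by value/weight ratio, highest first.
Order: D (170/6=28.33) > C (223/10=22.30) > B (102/8=12.75) > A (292/31=9.42)
Fill: take D (6 @ 170) → take C (10 @ 223) → take 6/8 of B → 76.50; 22/22 used.
2 item(s) taken whole; one partial (take 6/8 of B).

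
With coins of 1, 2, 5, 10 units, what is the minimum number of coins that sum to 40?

40 = 4×10
Total coins = 4 = 4

4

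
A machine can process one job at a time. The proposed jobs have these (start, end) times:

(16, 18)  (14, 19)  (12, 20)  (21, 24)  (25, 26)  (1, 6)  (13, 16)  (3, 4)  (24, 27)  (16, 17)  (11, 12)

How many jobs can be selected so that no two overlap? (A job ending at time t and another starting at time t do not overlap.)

6

Sort by end time and greedily take each interval whose start is ≥ the last chosen end.
By end time: (3,4), (1,6), (11,12), (13,16), (16,17), (16,18), (14,19), (12,20), (21,24), (25,26), (24,27).
Pick (3,4); next start ≥ 4 → (11,12); next start ≥ 12 → (13,16); next start ≥ 16 → (16,17); next start ≥ 17 → (21,24); next start ≥ 24 → (25,26).
Selected 6 jobs.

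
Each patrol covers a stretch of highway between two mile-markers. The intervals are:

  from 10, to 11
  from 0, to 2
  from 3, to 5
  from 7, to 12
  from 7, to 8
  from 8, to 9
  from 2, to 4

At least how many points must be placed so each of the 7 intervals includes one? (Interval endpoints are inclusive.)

Process intervals by earliest right end; each time one isn't hit yet, stab at its right endpoint.
Sorted: [0,2] [2,4] [3,5] [7,8] [8,9] [10,11] [7,12]
{[0,2],[2,4]} hit by 2; {[3,5]} hit by 5; {[7,8],[8,9]} hit by 8; {[10,11],[7,12]} hit by 11.
Points: 2, 5, 8, 11 (4 total).

4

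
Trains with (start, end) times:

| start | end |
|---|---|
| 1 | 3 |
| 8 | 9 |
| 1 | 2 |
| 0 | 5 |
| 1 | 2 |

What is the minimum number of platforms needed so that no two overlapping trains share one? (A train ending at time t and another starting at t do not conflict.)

The answer is the maximum number of intervals overlapping at any instant.
starts: [0, 1, 1, 1, 8]
ends:   [2, 2, 3, 5, 9]
s0→1 s1→2 s1→3 s1→4  — peak 4.

4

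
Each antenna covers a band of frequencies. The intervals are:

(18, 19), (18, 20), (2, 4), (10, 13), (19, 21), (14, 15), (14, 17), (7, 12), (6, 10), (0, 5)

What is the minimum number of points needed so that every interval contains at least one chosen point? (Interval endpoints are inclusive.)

4

Process intervals by earliest right end; each time one isn't hit yet, stab at its right endpoint.
By right end: [2,4]  [0,5]  [6,10]  [7,12]  [10,13]  [14,15]  [14,17]  [18,19]  [18,20]  [19,21]
[2,4] uncovered → point at 4; [6,10] uncovered → point at 10; [14,15] uncovered → point at 15; [18,19] uncovered → point at 19.
Points: 4, 10, 15, 19 (4 total).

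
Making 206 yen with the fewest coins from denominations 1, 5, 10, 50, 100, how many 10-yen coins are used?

206 = 2×100 + 1×5 + 1×1
Count of 10: 0

0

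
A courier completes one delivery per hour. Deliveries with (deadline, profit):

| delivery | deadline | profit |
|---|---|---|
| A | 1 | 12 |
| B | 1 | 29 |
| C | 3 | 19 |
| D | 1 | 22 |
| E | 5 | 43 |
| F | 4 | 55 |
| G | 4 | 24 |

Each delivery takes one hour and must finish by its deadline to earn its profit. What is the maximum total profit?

170

Sort by profit descending; place each in the latest free slot ≤ its deadline.
Profit order: F=55 E=43 B=29 G=24 D=22 C=19 A=12
Assign: F→slot 4, E→slot 5, B→slot 1, G→slot 3, D skipped, C→slot 2, A skipped.
Slots: [1:B] [2:C] [3:G] [4:F] [5:E]
Profit = 29 + 19 + 24 + 55 + 43 = 170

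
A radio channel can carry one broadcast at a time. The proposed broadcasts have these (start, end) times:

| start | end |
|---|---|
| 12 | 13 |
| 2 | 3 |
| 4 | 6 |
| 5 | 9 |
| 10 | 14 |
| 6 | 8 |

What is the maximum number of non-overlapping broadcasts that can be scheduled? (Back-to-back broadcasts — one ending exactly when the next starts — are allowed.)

Order by finish time; keep every interval that doesn't clash with the previous kept one.
By end time: (2,3), (4,6), (6,8), (5,9), (12,13), (10,14).
Pick (2,3); next start ≥ 3 → (4,6); next start ≥ 6 → (6,8); next start ≥ 8 → (12,13).
Selected 4 broadcasts.

4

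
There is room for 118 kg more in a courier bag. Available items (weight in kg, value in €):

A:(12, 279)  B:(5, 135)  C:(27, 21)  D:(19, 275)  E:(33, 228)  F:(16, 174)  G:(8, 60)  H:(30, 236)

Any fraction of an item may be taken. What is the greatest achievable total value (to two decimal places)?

Greedy by value/weight ratio, highest first.
Order: B (135/5=27.00) > A (279/12=23.25) > D (275/19=14.47) > F (174/16=10.88) > H (236/30=7.87) > G (60/8=7.50) > E (228/33=6.91) > C (21/27=0.78)
Fill: take B (5 @ 135) → take A (12 @ 279) → take D (19 @ 275) → take F (16 @ 174) → take H (30 @ 236) → take G (8 @ 60) → take 28/33 of E → 193.45; 118/118 used.
Total value = 1352.45

1352.45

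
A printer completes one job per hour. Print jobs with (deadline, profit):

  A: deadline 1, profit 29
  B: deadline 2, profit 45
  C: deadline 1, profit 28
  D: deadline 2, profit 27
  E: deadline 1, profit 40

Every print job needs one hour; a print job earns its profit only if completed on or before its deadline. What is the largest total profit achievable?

85

Profit order: B=45 E=40 A=29 C=28 D=27
Assign: B→slot 2, E→slot 1, A skipped, C skipped, D skipped.
Slots: [1:E] [2:B]
Profit = 40 + 45 = 85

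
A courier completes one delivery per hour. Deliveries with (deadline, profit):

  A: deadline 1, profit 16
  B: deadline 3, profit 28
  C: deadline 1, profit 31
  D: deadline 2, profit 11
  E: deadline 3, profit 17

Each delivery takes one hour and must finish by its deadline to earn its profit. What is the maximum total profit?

Sort by profit descending; place each in the latest free slot ≤ its deadline.
By profit: C(d1,31), B(d3,28), E(d3,17), A(d1,16), D(d2,11)
C→slot 1; B→slot 3; E→slot 2; A skipped; D skipped.
Profit = 31 + 17 + 28 = 76

76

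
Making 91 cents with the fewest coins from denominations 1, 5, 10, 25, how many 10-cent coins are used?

Greedy: take as many of the largest coin as possible, then repeat with the remainder.
91 = 3×25 + 1×10 + 1×5 + 1×1
Count of 10: 1

1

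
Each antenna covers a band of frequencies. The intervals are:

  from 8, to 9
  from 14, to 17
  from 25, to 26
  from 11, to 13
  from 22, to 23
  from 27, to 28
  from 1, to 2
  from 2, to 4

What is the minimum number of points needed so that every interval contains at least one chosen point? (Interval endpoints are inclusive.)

7

By right end: [1,2]  [2,4]  [8,9]  [11,13]  [14,17]  [22,23]  [25,26]  [27,28]
[1,2] uncovered → point at 2; [8,9] uncovered → point at 9; [11,13] uncovered → point at 13; [14,17] uncovered → point at 17; [22,23] uncovered → point at 23; [25,26] uncovered → point at 26; [27,28] uncovered → point at 28.
Points: 2, 9, 13, 17, 23, 26, 28 (7 total).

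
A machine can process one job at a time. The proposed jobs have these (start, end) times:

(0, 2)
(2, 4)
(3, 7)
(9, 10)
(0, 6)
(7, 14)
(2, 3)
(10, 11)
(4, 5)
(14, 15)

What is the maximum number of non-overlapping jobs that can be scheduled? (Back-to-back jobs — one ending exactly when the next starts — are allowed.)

Greedy by earliest finish: after sorting by end time, pick each interval compatible with the last pick.
By end time: (0,2), (2,3), (2,4), (4,5), (0,6), (3,7), (9,10), (10,11), (7,14), (14,15).
Pick (0,2); next start ≥ 2 → (2,3); next start ≥ 3 → (4,5); next start ≥ 5 → (9,10); next start ≥ 10 → (10,11); next start ≥ 11 → (14,15).
Selected 6 jobs.

6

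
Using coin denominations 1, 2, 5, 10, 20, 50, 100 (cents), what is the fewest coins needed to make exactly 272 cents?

Greedy: take as many of the largest coin as possible, then repeat with the remainder.
272 − 2×100→72 − 1×50→22 − 1×20→2 − 1×2→0
Total coins = 2 + 1 + 1 + 1 = 5

5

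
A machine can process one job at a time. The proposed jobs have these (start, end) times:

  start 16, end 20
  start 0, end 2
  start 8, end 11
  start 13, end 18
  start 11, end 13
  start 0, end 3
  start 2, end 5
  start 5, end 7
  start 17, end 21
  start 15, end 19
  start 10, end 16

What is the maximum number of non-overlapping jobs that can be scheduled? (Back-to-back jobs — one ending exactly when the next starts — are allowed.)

6

Greedy by earliest finish: after sorting by end time, pick each interval compatible with the last pick.
By end time: (0,2), (0,3), (2,5), (5,7), (8,11), (11,13), (10,16), (13,18), (15,19), (16,20), (17,21).
Pick (0,2); next start ≥ 2 → (2,5); next start ≥ 5 → (5,7); next start ≥ 7 → (8,11); next start ≥ 11 → (11,13); next start ≥ 13 → (13,18).
Selected 6 jobs.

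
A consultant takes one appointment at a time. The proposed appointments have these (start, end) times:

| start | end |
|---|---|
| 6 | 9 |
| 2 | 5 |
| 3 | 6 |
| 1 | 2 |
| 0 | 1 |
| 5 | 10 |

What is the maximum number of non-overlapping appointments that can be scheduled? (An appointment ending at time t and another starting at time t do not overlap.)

4

Sorted by end: (0,1)  (1,2)  (2,5)  (3,6)  (6,9)  (5,10)
take (0,1); take (1,2); take (2,5); take (6,9).
Selected 4 appointments.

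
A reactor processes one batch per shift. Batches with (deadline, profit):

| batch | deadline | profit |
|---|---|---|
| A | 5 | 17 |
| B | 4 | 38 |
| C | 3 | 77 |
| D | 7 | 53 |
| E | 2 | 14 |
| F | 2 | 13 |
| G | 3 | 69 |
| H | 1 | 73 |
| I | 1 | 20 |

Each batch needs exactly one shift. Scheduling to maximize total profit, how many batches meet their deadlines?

6

Sort by profit descending; place each in the latest free slot ≤ its deadline.
Profit order: C=77 H=73 G=69 D=53 B=38 I=20 A=17 E=14 F=13
Assign: C→slot 3, H→slot 1, G→slot 2, D→slot 7, B→slot 4, I skipped, A→slot 5, E skipped, F skipped.
Slots: [1:H] [2:G] [3:C] [4:B] [5:A] [7:D]
6 of 9 scheduled.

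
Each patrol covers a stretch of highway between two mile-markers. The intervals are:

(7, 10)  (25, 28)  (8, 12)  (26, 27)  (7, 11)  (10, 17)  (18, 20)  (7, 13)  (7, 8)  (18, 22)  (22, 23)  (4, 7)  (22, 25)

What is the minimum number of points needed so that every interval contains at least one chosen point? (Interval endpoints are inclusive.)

By right end: [4,7]  [7,8]  [7,10]  [7,11]  [8,12]  [7,13]  [10,17]  [18,20]  [18,22]  [22,23]  [22,25]  [26,27]  [25,28]
[4,7] uncovered → point at 7; [8,12] uncovered → point at 12; [18,20] uncovered → point at 20; [22,23] uncovered → point at 23; [26,27] uncovered → point at 27.
Points: 7, 12, 20, 23, 27 (5 total).

5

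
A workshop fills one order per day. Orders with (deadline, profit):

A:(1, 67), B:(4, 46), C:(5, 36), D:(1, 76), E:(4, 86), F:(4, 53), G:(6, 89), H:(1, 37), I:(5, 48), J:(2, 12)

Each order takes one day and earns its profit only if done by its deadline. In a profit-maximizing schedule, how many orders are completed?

6

Profit order: G=89 E=86 D=76 A=67 F=53 I=48 B=46 H=37 C=36 J=12
Assign: G→slot 6, E→slot 4, D→slot 1, A skipped, F→slot 3, I→slot 5, B→slot 2, H skipped, C skipped, J skipped.
Slots: [1:D] [2:B] [3:F] [4:E] [5:I] [6:G]
6 of 10 scheduled.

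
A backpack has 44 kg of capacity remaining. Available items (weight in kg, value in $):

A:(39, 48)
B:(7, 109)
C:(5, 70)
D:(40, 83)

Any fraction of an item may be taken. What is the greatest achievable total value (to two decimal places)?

Ratios (sorted): B 15.57, C 14.00, D 2.08, A 1.23
take B (7 @ 109); take C (5 @ 70); take 32/40 of D → 66.40. Capacity used 44/44.
Total value = 245.40

245.40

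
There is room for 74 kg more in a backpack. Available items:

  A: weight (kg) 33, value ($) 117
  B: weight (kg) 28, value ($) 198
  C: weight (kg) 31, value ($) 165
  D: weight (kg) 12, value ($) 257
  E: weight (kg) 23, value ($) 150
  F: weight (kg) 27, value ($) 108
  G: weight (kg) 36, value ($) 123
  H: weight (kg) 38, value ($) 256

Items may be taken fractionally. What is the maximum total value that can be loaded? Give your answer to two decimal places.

Greedy by value/weight ratio, highest first.
Ratios (sorted): D 21.42, B 7.07, H 6.74, E 6.52, C 5.32, F 4.00, A 3.55, G 3.42
take D (12 @ 257); take B (28 @ 198); take 34/38 of H → 229.05. Capacity used 74/74.
Total value = 684.05

684.05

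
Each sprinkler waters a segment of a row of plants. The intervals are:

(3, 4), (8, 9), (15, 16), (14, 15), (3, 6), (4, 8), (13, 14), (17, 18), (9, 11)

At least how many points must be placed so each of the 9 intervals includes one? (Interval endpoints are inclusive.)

5

Sort by right endpoint; whenever an interval is uncovered, place a point at its right end.
By right end: [3,4]  [3,6]  [4,8]  [8,9]  [9,11]  [13,14]  [14,15]  [15,16]  [17,18]
[3,4] uncovered → point at 4; [8,9] uncovered → point at 9; [13,14] uncovered → point at 14; [15,16] uncovered → point at 16; [17,18] uncovered → point at 18.
Points: 4, 9, 14, 16, 18 (5 total).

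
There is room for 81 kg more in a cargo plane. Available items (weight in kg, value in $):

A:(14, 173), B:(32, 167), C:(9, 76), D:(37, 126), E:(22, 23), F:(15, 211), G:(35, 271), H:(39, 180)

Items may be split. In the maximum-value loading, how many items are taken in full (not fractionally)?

4

Ratios (sorted): F 14.07, A 12.36, C 8.44, G 7.74, B 5.22, H 4.62, D 3.41, E 1.05
take F (15 @ 211); take A (14 @ 173); take C (9 @ 76); take G (35 @ 271); take 8/32 of B → 41.75. Capacity used 81/81.
4 item(s) taken whole; one partial (take 8/32 of B).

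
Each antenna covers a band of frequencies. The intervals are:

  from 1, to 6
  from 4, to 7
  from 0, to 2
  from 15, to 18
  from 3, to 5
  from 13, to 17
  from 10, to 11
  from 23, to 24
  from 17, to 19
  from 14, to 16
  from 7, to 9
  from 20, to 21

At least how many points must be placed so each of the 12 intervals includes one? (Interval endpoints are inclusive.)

8

By right end: [0,2]  [3,5]  [1,6]  [4,7]  [7,9]  [10,11]  [14,16]  [13,17]  [15,18]  [17,19]  [20,21]  [23,24]
[0,2] uncovered → point at 2; [3,5] uncovered → point at 5; [7,9] uncovered → point at 9; [10,11] uncovered → point at 11; [14,16] uncovered → point at 16; [17,19] uncovered → point at 19; [20,21] uncovered → point at 21; [23,24] uncovered → point at 24.
Points: 2, 5, 9, 11, 16, 19, 21, 24 (8 total).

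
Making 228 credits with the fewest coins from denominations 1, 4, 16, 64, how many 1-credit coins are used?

0

228 − 3×64→36 − 2×16→4 − 1×4→0
Count of 1: 0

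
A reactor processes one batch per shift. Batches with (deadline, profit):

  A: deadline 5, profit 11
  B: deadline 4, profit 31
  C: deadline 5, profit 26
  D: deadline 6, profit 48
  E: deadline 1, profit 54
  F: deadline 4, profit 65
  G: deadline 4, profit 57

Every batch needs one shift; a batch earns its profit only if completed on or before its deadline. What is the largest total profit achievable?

Profit order: F=65 G=57 E=54 D=48 B=31 C=26 A=11
Assign: F→slot 4, G→slot 3, E→slot 1, D→slot 6, B→slot 2, C→slot 5, A skipped.
Slots: [1:E] [2:B] [3:G] [4:F] [5:C] [6:D]
Profit = 54 + 31 + 57 + 65 + 26 + 48 = 281

281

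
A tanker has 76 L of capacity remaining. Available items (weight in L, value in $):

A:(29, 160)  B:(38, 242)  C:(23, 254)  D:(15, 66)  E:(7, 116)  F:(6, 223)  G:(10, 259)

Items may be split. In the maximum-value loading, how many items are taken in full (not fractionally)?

4

Sort by value per unit weight and fill in that order.
Order: F (223/6=37.17) > G (259/10=25.90) > E (116/7=16.57) > C (254/23=11.04) > B (242/38=6.37) > A (160/29=5.52) > D (66/15=4.40)
Fill: take F (6 @ 223) → take G (10 @ 259) → take E (7 @ 116) → take C (23 @ 254) → take 30/38 of B → 191.05; 76/76 used.
4 item(s) taken whole; one partial (take 30/38 of B).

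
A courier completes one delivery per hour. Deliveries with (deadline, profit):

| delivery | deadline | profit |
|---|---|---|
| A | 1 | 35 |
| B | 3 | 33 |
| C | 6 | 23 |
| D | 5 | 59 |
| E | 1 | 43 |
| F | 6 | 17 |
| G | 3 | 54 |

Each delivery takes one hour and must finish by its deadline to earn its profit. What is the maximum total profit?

By profit: D(d5,59), G(d3,54), E(d1,43), A(d1,35), B(d3,33), C(d6,23), F(d6,17)
D→slot 5; G→slot 3; E→slot 1; A skipped; B→slot 2; C→slot 6; F→slot 4.
Profit = 43 + 33 + 54 + 17 + 59 + 23 = 229

229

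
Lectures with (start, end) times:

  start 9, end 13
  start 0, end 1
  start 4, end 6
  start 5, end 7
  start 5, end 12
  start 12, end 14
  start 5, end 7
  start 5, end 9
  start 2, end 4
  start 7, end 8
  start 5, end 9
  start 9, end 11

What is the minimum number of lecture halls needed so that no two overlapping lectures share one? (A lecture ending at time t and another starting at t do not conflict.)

starts: [0, 2, 4, 5, 5, 5, 5, 5, 7, 9, 9, 12]
ends:   [1, 4, 6, 7, 7, 8, 9, 9, 11, 12, 13, 14]
s0→1 e1→0 s2→1 e4→0 s4→1 s5→2 s5→3 s5→4 s5→5 s5→6  — peak 6.

6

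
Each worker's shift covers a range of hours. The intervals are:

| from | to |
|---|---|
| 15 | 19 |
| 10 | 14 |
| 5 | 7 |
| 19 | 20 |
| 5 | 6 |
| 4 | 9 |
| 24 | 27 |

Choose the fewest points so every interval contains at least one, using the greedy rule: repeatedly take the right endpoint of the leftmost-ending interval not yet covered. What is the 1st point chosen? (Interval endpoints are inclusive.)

Process intervals by earliest right end; each time one isn't hit yet, stab at its right endpoint.
Sorted: [5,6] [5,7] [4,9] [10,14] [15,19] [19,20] [24,27]
{[5,6],[5,7],[4,9]} hit by 6; {[10,14]} hit by 14; {[15,19],[19,20]} hit by 19; {[24,27]} hit by 27.
Points: 6, 14, 19, 27 (4 total).

6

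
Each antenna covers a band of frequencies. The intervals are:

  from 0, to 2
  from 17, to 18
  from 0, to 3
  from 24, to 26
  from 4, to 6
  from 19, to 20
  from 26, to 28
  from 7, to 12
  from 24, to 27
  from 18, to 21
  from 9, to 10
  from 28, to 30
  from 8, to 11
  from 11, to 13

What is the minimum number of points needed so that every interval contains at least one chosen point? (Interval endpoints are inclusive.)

8

By right end: [0,2]  [0,3]  [4,6]  [9,10]  [8,11]  [7,12]  [11,13]  [17,18]  [19,20]  [18,21]  [24,26]  [24,27]  [26,28]  [28,30]
[0,2] uncovered → point at 2; [4,6] uncovered → point at 6; [9,10] uncovered → point at 10; [11,13] uncovered → point at 13; [17,18] uncovered → point at 18; [19,20] uncovered → point at 20; [24,26] uncovered → point at 26; [28,30] uncovered → point at 30.
Points: 2, 6, 10, 13, 18, 20, 26, 30 (8 total).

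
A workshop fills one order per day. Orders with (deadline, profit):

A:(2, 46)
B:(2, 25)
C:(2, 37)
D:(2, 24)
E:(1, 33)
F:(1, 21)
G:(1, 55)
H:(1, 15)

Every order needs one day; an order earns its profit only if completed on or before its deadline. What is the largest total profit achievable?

101

By profit: G(d1,55), A(d2,46), C(d2,37), E(d1,33), B(d2,25), D(d2,24), F(d1,21), H(d1,15)
G→slot 1; A→slot 2; C skipped; E skipped; B skipped; D skipped; F skipped; H skipped.
Profit = 55 + 46 = 101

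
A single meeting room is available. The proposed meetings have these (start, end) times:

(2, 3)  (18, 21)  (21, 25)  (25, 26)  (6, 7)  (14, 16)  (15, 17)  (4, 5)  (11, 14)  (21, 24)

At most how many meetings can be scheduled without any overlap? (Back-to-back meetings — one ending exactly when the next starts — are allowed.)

8

By end time: (2,3), (4,5), (6,7), (11,14), (14,16), (15,17), (18,21), (21,24), (21,25), (25,26).
Pick (2,3); next start ≥ 3 → (4,5); next start ≥ 5 → (6,7); next start ≥ 7 → (11,14); next start ≥ 14 → (14,16); next start ≥ 16 → (18,21); next start ≥ 21 → (21,24); next start ≥ 24 → (25,26).
Selected 8 meetings.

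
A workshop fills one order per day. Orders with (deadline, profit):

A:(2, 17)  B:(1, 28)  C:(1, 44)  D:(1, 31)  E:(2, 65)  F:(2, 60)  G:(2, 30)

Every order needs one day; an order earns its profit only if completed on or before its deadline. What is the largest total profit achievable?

125

Take jobs in profit order; each goes to the latest open slot no later than its deadline.
Profit order: E=65 F=60 C=44 D=31 G=30 B=28 A=17
Assign: E→slot 2, F→slot 1, C skipped, D skipped, G skipped, B skipped, A skipped.
Slots: [1:F] [2:E]
Profit = 60 + 65 = 125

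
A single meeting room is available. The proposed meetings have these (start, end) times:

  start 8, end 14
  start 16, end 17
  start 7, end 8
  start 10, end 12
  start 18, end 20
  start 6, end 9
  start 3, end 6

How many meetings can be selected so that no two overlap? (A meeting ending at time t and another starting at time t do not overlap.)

Sort by end time and greedily take each interval whose start is ≥ the last chosen end.
By end time: (3,6), (7,8), (6,9), (10,12), (8,14), (16,17), (18,20).
Pick (3,6); next start ≥ 6 → (7,8); next start ≥ 8 → (10,12); next start ≥ 12 → (16,17); next start ≥ 17 → (18,20).
Selected 5 meetings.

5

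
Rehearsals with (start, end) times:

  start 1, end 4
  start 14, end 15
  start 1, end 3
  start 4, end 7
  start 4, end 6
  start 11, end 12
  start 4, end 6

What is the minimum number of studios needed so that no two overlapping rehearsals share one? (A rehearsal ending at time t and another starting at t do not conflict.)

Count concurrent intervals with a sweep; the peak is the room count.
Events (time:±→running): 1:+→1 1:+→2 3:-→1 4:-→0 4:+→1 4:+→2 4:+→3 … peak 3.

3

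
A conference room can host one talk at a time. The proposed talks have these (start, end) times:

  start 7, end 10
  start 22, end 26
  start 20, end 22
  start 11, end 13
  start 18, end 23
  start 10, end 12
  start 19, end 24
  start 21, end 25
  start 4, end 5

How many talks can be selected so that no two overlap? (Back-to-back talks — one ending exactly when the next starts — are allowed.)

Order by finish time; keep every interval that doesn't clash with the previous kept one.
By end time: (4,5), (7,10), (10,12), (11,13), (20,22), (18,23), (19,24), (21,25), (22,26).
Pick (4,5); next start ≥ 5 → (7,10); next start ≥ 10 → (10,12); next start ≥ 12 → (20,22); next start ≥ 22 → (22,26).
Selected 5 talks.

5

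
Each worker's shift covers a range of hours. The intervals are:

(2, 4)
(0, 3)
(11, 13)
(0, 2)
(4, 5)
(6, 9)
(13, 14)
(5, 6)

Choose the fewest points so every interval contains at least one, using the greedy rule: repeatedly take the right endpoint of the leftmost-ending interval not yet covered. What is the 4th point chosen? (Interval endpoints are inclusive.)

13

Process intervals by earliest right end; each time one isn't hit yet, stab at its right endpoint.
Sorted: [0,2] [0,3] [2,4] [4,5] [5,6] [6,9] [11,13] [13,14]
{[0,2],[0,3],[2,4]} hit by 2; {[4,5],[5,6]} hit by 5; {[6,9]} hit by 9; {[11,13],[13,14]} hit by 13.
Points: 2, 5, 9, 13 (4 total).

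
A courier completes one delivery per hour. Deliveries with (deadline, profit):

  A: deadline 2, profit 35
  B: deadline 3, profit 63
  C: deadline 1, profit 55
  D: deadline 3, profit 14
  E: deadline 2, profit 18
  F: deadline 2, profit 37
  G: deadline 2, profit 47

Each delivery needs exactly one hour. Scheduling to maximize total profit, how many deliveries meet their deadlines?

3

Profit order: B=63 C=55 G=47 F=37 A=35 E=18 D=14
Assign: B→slot 3, C→slot 1, G→slot 2, F skipped, A skipped, E skipped, D skipped.
Slots: [1:C] [2:G] [3:B]
3 of 7 scheduled.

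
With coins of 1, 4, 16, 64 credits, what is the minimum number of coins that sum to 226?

7

226 = 3×64 + 2×16 + 2×1
Total coins = 3 + 2 + 2 = 7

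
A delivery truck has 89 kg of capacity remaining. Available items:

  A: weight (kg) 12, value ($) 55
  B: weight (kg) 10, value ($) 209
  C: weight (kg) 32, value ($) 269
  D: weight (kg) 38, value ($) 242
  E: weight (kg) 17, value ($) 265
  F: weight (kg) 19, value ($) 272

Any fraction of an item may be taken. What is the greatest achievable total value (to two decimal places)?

Order: B (209/10=20.90) > E (265/17=15.59) > F (272/19=14.32) > C (269/32=8.41) > D (242/38=6.37) > A (55/12=4.58)
Fill: take B (10 @ 209) → take E (17 @ 265) → take F (19 @ 272) → take C (32 @ 269) → take 11/38 of D → 70.05; 89/89 used.
Total value = 1085.05

1085.05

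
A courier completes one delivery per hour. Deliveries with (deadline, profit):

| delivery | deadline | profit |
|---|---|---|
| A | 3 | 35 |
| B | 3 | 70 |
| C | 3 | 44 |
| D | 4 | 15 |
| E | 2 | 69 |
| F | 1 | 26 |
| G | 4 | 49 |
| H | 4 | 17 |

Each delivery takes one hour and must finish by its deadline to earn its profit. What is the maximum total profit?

Profit order: B=70 E=69 G=49 C=44 A=35 F=26 H=17 D=15
Assign: B→slot 3, E→slot 2, G→slot 4, C→slot 1, A skipped, F skipped, H skipped, D skipped.
Slots: [1:C] [2:E] [3:B] [4:G]
Profit = 44 + 69 + 70 + 49 = 232

232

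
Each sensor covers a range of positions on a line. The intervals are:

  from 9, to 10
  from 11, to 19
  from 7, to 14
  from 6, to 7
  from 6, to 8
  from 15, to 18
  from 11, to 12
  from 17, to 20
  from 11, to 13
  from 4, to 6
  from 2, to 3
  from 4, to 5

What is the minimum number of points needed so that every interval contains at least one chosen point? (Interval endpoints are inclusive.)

Sort by right endpoint; whenever an interval is uncovered, place a point at its right end.
By right end: [2,3]  [4,5]  [4,6]  [6,7]  [6,8]  [9,10]  [11,12]  [11,13]  [7,14]  [15,18]  [11,19]  [17,20]
[2,3] uncovered → point at 3; [4,5] uncovered → point at 5; [6,7] uncovered → point at 7; [9,10] uncovered → point at 10; [11,12] uncovered → point at 12; [15,18] uncovered → point at 18.
Points: 3, 5, 7, 10, 12, 18 (6 total).

6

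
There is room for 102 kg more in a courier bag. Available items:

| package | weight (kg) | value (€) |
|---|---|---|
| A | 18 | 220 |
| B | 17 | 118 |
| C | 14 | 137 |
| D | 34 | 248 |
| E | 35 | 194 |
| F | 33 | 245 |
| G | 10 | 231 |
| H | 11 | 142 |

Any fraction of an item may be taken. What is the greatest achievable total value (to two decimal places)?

1091.71

Ratios (sorted): G 23.10, H 12.91, A 12.22, C 9.79, F 7.42, D 7.29, B 6.94, E 5.54
take G (10 @ 231); take H (11 @ 142); take A (18 @ 220); take C (14 @ 137); take F (33 @ 245); take 16/34 of D → 116.71. Capacity used 102/102.
Total value = 1091.71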